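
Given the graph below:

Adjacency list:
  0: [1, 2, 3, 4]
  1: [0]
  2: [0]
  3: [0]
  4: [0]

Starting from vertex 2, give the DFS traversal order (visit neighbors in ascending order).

DFS from vertex 2 (neighbors processed in ascending order):
Visit order: 2, 0, 1, 3, 4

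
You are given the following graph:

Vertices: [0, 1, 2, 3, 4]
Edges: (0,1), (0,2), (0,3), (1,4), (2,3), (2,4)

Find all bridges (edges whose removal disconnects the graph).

No bridges found. The graph is 2-edge-connected (no single edge removal disconnects it).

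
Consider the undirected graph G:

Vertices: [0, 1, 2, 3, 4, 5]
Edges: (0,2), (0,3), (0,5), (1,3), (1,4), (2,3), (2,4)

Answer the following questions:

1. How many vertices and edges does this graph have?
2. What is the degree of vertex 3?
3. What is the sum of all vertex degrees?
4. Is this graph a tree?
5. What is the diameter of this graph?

Count: 6 vertices, 7 edges.
Vertex 3 has neighbors [0, 1, 2], degree = 3.
Handshaking lemma: 2 * 7 = 14.
A tree on 6 vertices has 5 edges. This graph has 7 edges (2 extra). Not a tree.
Diameter (longest shortest path) = 3.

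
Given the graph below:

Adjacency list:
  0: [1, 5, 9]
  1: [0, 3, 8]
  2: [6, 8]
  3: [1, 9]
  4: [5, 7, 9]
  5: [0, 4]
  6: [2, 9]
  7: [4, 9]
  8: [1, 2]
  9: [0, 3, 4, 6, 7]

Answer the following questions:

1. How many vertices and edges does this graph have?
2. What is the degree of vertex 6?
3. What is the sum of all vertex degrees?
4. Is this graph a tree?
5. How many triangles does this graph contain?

Count: 10 vertices, 13 edges.
Vertex 6 has neighbors [2, 9], degree = 2.
Handshaking lemma: 2 * 13 = 26.
A tree on 10 vertices has 9 edges. This graph has 13 edges (4 extra). Not a tree.
Number of triangles = 1.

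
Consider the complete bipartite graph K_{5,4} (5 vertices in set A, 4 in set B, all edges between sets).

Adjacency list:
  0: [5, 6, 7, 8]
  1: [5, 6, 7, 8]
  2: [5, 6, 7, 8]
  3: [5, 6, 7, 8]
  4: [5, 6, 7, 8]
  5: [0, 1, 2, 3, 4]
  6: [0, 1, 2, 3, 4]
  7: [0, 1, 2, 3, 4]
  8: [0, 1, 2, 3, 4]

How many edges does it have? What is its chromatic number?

K_{5,4} has 5 * 4 = 20 edges.
Bipartite graphs have chromatic number 2 (color each partition differently).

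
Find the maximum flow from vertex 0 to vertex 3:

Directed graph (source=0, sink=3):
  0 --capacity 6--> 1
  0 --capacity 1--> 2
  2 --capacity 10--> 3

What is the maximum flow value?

Computing max flow:
  Flow on (0->2): 1/1
  Flow on (2->3): 1/10
Maximum flow = 1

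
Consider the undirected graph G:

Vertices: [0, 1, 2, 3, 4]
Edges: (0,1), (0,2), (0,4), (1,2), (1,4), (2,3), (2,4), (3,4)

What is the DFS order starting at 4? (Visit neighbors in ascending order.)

DFS from vertex 4 (neighbors processed in ascending order):
Visit order: 4, 0, 1, 2, 3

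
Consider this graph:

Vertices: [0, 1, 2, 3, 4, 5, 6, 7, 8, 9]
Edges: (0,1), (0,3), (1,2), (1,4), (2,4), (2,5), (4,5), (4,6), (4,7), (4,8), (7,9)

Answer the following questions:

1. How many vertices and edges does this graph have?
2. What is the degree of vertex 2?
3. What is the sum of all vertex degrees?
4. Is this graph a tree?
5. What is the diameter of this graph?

Count: 10 vertices, 11 edges.
Vertex 2 has neighbors [1, 4, 5], degree = 3.
Handshaking lemma: 2 * 11 = 22.
A tree on 10 vertices has 9 edges. This graph has 11 edges (2 extra). Not a tree.
Diameter (longest shortest path) = 5.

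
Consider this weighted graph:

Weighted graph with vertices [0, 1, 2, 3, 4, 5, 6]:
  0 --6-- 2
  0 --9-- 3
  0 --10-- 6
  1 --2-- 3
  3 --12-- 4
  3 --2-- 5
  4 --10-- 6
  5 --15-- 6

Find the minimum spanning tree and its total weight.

Applying Kruskal's algorithm (sort edges by weight, add if no cycle):
  Add (1,3) w=2
  Add (3,5) w=2
  Add (0,2) w=6
  Add (0,3) w=9
  Add (0,6) w=10
  Add (4,6) w=10
  Skip (3,4) w=12 (creates cycle)
  Skip (5,6) w=15 (creates cycle)
MST weight = 39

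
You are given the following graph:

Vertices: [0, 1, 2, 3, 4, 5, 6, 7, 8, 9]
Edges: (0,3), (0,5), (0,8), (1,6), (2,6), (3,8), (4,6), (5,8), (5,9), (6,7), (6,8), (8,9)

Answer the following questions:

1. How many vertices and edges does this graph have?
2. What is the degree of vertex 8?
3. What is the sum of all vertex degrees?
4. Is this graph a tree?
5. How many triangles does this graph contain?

Count: 10 vertices, 12 edges.
Vertex 8 has neighbors [0, 3, 5, 6, 9], degree = 5.
Handshaking lemma: 2 * 12 = 24.
A tree on 10 vertices has 9 edges. This graph has 12 edges (3 extra). Not a tree.
Number of triangles = 3.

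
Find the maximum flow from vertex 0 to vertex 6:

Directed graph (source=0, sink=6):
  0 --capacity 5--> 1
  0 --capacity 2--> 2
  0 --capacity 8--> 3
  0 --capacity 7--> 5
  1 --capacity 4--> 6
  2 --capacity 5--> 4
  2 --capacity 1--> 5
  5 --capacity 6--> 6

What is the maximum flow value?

Computing max flow:
  Flow on (0->1): 4/5
  Flow on (0->2): 1/2
  Flow on (0->5): 5/7
  Flow on (1->6): 4/4
  Flow on (2->5): 1/1
  Flow on (5->6): 6/6
Maximum flow = 10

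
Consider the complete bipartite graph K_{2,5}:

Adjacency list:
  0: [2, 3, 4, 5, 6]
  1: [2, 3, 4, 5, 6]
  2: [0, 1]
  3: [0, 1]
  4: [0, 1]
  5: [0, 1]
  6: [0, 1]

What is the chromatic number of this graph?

K_{2,5} is bipartite: vertices split into two independent sets of size 2 and 5.
Color one set 0, the other 1. No adjacent vertices share a color.
Chromatic number = 2.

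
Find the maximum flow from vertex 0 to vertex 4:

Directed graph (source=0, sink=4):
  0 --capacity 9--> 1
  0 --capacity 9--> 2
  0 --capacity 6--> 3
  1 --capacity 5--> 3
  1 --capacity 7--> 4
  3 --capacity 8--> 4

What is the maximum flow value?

Computing max flow:
  Flow on (0->1): 9/9
  Flow on (0->3): 6/6
  Flow on (1->3): 2/5
  Flow on (1->4): 7/7
  Flow on (3->4): 8/8
Maximum flow = 15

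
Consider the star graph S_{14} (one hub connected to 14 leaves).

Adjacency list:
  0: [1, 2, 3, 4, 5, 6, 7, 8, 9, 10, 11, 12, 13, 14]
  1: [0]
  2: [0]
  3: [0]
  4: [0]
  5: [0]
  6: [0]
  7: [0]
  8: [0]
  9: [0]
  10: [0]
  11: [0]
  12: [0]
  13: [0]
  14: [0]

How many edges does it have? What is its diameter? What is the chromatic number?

Star graph S_{14}: the hub connects to all 14 leaves.
Edges = 14.
Diameter = 2 (any leaf to hub is 1, leaf to leaf through hub is 2).
Star graphs are bipartite (hub vs leaves), so chromatic number = 2.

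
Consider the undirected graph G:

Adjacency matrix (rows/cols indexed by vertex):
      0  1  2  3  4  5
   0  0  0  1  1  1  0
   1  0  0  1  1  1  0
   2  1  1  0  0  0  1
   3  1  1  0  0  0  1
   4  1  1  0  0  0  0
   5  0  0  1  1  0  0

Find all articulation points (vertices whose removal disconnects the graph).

No articulation points. The graph is biconnected.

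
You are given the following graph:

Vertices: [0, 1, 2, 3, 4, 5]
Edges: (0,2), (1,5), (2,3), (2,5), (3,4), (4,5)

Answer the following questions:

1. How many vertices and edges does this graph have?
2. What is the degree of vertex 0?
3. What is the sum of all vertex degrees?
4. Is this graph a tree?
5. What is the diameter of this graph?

Count: 6 vertices, 6 edges.
Vertex 0 has neighbors [2], degree = 1.
Handshaking lemma: 2 * 6 = 12.
A tree on 6 vertices has 5 edges. This graph has 6 edges (1 extra). Not a tree.
Diameter (longest shortest path) = 3.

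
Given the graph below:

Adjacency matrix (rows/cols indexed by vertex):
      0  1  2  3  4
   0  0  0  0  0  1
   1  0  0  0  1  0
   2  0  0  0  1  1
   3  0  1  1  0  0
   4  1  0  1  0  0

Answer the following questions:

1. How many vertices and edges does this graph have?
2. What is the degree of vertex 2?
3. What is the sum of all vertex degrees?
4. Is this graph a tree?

Count: 5 vertices, 4 edges.
Vertex 2 has neighbors [3, 4], degree = 2.
Handshaking lemma: 2 * 4 = 8.
A graph is a tree iff it is connected and has exactly n-1 edges. This graph is connected (all 5 vertices in one component) and has 5-1 = 4 edges. It is a tree.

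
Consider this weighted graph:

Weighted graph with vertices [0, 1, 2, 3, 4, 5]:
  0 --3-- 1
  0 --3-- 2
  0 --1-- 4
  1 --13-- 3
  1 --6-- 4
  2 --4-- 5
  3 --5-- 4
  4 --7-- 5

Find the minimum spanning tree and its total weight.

Applying Kruskal's algorithm (sort edges by weight, add if no cycle):
  Add (0,4) w=1
  Add (0,2) w=3
  Add (0,1) w=3
  Add (2,5) w=4
  Add (3,4) w=5
  Skip (1,4) w=6 (creates cycle)
  Skip (4,5) w=7 (creates cycle)
  Skip (1,3) w=13 (creates cycle)
MST weight = 16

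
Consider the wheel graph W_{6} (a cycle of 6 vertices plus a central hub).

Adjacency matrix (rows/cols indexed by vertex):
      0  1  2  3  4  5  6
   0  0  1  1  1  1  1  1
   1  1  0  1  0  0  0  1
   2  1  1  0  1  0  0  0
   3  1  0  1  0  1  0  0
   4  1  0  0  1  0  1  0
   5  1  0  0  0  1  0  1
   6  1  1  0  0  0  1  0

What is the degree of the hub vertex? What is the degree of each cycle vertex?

The hub connects to all 6 cycle vertices, so deg(hub) = 6.
Each cycle vertex connects to 2 neighbors on the cycle plus the hub, so deg(cycle vertex) = 3.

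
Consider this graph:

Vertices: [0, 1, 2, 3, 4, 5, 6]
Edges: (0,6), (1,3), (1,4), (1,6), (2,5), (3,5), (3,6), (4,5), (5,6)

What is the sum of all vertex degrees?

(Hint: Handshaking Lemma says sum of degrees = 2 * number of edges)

Count edges: 9 edges.
By Handshaking Lemma: sum of degrees = 2 * 9 = 18.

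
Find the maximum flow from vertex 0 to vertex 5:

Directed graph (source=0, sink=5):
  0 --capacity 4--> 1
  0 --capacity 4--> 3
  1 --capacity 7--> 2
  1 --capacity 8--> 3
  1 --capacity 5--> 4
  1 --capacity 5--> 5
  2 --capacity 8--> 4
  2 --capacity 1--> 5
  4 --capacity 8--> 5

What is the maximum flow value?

Computing max flow:
  Flow on (0->1): 4/4
  Flow on (1->5): 4/5
Maximum flow = 4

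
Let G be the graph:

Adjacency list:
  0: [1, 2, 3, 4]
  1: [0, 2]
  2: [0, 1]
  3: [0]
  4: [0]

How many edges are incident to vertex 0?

Vertex 0 has neighbors [1, 2, 3, 4], so deg(0) = 4.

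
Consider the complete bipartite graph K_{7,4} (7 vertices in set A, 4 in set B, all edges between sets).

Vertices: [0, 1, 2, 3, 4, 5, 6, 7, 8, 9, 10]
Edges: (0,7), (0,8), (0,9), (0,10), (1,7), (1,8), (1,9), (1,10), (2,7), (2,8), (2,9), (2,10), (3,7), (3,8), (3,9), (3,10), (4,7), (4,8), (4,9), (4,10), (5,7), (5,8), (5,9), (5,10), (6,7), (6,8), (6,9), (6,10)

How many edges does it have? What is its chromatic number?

K_{7,4} has 7 * 4 = 28 edges.
Bipartite graphs have chromatic number 2 (color each partition differently).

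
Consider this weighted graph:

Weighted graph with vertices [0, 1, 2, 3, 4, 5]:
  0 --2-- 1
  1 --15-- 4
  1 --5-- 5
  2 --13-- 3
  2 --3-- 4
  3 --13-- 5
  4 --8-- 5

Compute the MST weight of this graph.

Applying Kruskal's algorithm (sort edges by weight, add if no cycle):
  Add (0,1) w=2
  Add (2,4) w=3
  Add (1,5) w=5
  Add (4,5) w=8
  Add (2,3) w=13
  Skip (3,5) w=13 (creates cycle)
  Skip (1,4) w=15 (creates cycle)
MST weight = 31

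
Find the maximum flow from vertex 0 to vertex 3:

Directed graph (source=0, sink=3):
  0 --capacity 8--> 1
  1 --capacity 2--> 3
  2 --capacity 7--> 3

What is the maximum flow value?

Computing max flow:
  Flow on (0->1): 2/8
  Flow on (1->3): 2/2
Maximum flow = 2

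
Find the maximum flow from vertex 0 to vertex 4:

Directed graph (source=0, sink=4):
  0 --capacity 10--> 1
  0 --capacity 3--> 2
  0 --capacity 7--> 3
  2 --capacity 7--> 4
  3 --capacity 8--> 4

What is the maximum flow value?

Computing max flow:
  Flow on (0->2): 3/3
  Flow on (0->3): 7/7
  Flow on (2->4): 3/7
  Flow on (3->4): 7/8
Maximum flow = 10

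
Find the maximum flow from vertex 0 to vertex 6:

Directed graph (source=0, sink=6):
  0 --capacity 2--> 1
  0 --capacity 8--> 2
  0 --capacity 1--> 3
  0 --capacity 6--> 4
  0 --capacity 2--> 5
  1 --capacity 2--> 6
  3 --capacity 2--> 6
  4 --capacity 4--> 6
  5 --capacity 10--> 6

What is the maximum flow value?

Computing max flow:
  Flow on (0->1): 2/2
  Flow on (0->3): 1/1
  Flow on (0->4): 4/6
  Flow on (0->5): 2/2
  Flow on (1->6): 2/2
  Flow on (3->6): 1/2
  Flow on (4->6): 4/4
  Flow on (5->6): 2/10
Maximum flow = 9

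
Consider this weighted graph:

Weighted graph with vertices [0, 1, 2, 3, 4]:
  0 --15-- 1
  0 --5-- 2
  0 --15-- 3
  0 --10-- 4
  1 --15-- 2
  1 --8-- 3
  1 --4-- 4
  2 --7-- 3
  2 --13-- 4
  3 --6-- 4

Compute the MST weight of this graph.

Applying Kruskal's algorithm (sort edges by weight, add if no cycle):
  Add (1,4) w=4
  Add (0,2) w=5
  Add (3,4) w=6
  Add (2,3) w=7
  Skip (1,3) w=8 (creates cycle)
  Skip (0,4) w=10 (creates cycle)
  Skip (2,4) w=13 (creates cycle)
  Skip (0,3) w=15 (creates cycle)
  Skip (0,1) w=15 (creates cycle)
  Skip (1,2) w=15 (creates cycle)
MST weight = 22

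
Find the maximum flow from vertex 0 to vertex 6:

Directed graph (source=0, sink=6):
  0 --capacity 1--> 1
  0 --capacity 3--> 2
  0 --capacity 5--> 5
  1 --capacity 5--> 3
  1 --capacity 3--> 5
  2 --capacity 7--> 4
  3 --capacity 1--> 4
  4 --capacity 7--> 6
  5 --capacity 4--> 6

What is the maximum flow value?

Computing max flow:
  Flow on (0->1): 1/1
  Flow on (0->2): 3/3
  Flow on (0->5): 4/5
  Flow on (1->3): 1/5
  Flow on (2->4): 3/7
  Flow on (3->4): 1/1
  Flow on (4->6): 4/7
  Flow on (5->6): 4/4
Maximum flow = 8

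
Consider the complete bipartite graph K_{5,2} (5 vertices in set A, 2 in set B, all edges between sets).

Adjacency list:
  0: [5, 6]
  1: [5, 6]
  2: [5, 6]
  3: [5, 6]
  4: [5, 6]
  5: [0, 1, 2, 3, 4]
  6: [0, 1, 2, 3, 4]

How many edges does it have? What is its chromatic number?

K_{5,2} has 5 * 2 = 10 edges.
Bipartite graphs have chromatic number 2 (color each partition differently).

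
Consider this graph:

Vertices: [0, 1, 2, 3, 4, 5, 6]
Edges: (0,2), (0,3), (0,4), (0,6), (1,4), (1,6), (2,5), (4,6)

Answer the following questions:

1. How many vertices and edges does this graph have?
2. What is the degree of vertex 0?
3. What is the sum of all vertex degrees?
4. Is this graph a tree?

Count: 7 vertices, 8 edges.
Vertex 0 has neighbors [2, 3, 4, 6], degree = 4.
Handshaking lemma: 2 * 8 = 16.
A tree on 7 vertices has 6 edges. This graph has 8 edges (2 extra). Not a tree.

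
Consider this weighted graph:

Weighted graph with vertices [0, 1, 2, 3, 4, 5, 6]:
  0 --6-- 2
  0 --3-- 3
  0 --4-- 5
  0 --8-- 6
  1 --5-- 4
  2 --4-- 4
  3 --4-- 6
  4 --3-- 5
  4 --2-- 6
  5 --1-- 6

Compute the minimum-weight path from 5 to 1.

Using Dijkstra's algorithm from vertex 5:
Shortest path: 5 -> 4 -> 1
Total weight: 3 + 5 = 8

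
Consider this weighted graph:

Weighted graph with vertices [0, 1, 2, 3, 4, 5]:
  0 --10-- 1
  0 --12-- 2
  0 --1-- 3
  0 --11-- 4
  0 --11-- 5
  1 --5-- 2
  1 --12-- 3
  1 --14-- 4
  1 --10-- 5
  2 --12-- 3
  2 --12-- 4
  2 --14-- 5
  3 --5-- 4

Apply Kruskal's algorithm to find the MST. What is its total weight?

Applying Kruskal's algorithm (sort edges by weight, add if no cycle):
  Add (0,3) w=1
  Add (1,2) w=5
  Add (3,4) w=5
  Add (0,1) w=10
  Add (1,5) w=10
  Skip (0,5) w=11 (creates cycle)
  Skip (0,4) w=11 (creates cycle)
  Skip (0,2) w=12 (creates cycle)
  Skip (1,3) w=12 (creates cycle)
  Skip (2,4) w=12 (creates cycle)
  Skip (2,3) w=12 (creates cycle)
  Skip (1,4) w=14 (creates cycle)
  Skip (2,5) w=14 (creates cycle)
MST weight = 31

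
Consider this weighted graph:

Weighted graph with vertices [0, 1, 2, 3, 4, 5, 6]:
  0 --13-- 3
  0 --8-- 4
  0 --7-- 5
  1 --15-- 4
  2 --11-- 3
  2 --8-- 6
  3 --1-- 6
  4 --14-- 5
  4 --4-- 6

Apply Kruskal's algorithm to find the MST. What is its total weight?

Applying Kruskal's algorithm (sort edges by weight, add if no cycle):
  Add (3,6) w=1
  Add (4,6) w=4
  Add (0,5) w=7
  Add (0,4) w=8
  Add (2,6) w=8
  Skip (2,3) w=11 (creates cycle)
  Skip (0,3) w=13 (creates cycle)
  Skip (4,5) w=14 (creates cycle)
  Add (1,4) w=15
MST weight = 43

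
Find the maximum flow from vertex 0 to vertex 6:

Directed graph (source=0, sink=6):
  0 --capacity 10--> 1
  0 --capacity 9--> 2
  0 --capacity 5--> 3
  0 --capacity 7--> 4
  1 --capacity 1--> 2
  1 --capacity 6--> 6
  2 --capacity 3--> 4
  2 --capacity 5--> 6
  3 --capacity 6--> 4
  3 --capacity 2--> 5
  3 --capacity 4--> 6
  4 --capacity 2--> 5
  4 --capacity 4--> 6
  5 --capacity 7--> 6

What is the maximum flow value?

Computing max flow:
  Flow on (0->1): 7/10
  Flow on (0->2): 7/9
  Flow on (0->3): 5/5
  Flow on (0->4): 3/7
  Flow on (1->2): 1/1
  Flow on (1->6): 6/6
  Flow on (2->4): 3/3
  Flow on (2->6): 5/5
  Flow on (3->5): 1/2
  Flow on (3->6): 4/4
  Flow on (4->5): 2/2
  Flow on (4->6): 4/4
  Flow on (5->6): 3/7
Maximum flow = 22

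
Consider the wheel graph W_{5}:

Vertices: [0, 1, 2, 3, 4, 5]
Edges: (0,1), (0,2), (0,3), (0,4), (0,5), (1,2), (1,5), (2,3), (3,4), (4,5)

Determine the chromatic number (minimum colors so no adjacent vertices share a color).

W_{5} = C_{5} plus a hub adjacent to every cycle vertex.
The outer cycle needs 3 colors (odd cycle); the hub is adjacent to all of them so needs a fresh color.
Chromatic number = 3 + 1 = 4.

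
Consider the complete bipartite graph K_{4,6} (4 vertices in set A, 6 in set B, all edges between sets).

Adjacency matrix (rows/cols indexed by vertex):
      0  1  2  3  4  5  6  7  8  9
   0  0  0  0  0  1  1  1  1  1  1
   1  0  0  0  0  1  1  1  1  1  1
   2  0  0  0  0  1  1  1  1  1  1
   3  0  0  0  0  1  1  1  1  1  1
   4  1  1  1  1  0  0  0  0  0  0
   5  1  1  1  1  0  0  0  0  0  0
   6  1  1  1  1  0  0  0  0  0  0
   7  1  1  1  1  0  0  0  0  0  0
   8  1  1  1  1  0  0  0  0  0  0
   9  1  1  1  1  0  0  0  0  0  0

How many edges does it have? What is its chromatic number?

K_{4,6} has 4 * 6 = 24 edges.
Bipartite graphs have chromatic number 2 (color each partition differently).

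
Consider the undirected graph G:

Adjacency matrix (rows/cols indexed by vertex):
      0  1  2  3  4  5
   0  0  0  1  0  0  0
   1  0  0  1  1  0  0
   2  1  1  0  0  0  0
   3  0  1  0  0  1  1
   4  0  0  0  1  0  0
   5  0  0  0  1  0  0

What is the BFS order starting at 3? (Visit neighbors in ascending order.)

BFS from vertex 3 (neighbors processed in ascending order):
Visit order: 3, 1, 4, 5, 2, 0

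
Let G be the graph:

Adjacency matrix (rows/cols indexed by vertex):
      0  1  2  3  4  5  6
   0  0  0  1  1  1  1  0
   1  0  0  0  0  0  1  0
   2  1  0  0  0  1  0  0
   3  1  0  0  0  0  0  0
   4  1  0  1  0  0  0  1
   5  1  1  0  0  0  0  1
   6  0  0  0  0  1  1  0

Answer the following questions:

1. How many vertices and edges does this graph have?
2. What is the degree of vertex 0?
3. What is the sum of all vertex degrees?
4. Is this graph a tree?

Count: 7 vertices, 8 edges.
Vertex 0 has neighbors [2, 3, 4, 5], degree = 4.
Handshaking lemma: 2 * 8 = 16.
A tree on 7 vertices has 6 edges. This graph has 8 edges (2 extra). Not a tree.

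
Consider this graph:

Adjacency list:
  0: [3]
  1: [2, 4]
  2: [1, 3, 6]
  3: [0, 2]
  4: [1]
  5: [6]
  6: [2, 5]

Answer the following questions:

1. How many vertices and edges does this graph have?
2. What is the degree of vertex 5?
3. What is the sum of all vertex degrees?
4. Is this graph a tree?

Count: 7 vertices, 6 edges.
Vertex 5 has neighbors [6], degree = 1.
Handshaking lemma: 2 * 6 = 12.
A graph is a tree iff it is connected and has exactly n-1 edges. This graph is connected (all 7 vertices in one component) and has 7-1 = 6 edges. It is a tree.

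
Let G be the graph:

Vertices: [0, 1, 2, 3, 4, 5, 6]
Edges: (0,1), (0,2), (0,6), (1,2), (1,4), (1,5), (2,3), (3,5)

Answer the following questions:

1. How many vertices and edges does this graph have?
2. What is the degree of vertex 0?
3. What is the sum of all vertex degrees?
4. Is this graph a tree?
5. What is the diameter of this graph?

Count: 7 vertices, 8 edges.
Vertex 0 has neighbors [1, 2, 6], degree = 3.
Handshaking lemma: 2 * 8 = 16.
A tree on 7 vertices has 6 edges. This graph has 8 edges (2 extra). Not a tree.
Diameter (longest shortest path) = 3.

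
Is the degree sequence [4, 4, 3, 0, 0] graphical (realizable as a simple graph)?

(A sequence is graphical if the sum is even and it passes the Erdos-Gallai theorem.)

Sum of degrees = 11. Sum is odd, so the sequence is NOT graphical.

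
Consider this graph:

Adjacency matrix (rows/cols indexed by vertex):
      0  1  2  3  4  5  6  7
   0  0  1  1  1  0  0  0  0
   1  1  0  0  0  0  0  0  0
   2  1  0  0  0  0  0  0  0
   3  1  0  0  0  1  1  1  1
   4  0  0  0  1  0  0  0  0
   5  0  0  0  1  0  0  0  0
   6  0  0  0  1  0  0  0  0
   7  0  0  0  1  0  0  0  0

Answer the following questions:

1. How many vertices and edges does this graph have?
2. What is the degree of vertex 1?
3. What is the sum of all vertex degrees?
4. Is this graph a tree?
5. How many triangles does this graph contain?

Count: 8 vertices, 7 edges.
Vertex 1 has neighbors [0], degree = 1.
Handshaking lemma: 2 * 7 = 14.
A graph is a tree iff it is connected and has exactly n-1 edges. This graph is connected (all 8 vertices in one component) and has 8-1 = 7 edges. It is a tree.
Number of triangles = 0.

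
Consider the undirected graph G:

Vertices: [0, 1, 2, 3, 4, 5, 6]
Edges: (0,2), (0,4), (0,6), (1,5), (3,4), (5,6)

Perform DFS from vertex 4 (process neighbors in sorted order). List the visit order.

DFS from vertex 4 (neighbors processed in ascending order):
Visit order: 4, 0, 2, 6, 5, 1, 3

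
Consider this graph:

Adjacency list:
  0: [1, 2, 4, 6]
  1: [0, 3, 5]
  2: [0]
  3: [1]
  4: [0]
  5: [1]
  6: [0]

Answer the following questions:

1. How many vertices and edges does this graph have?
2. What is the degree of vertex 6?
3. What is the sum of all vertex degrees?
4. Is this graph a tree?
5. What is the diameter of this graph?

Count: 7 vertices, 6 edges.
Vertex 6 has neighbors [0], degree = 1.
Handshaking lemma: 2 * 6 = 12.
A graph is a tree iff it is connected and has exactly n-1 edges. This graph is connected (all 7 vertices in one component) and has 7-1 = 6 edges. It is a tree.
Diameter (longest shortest path) = 3.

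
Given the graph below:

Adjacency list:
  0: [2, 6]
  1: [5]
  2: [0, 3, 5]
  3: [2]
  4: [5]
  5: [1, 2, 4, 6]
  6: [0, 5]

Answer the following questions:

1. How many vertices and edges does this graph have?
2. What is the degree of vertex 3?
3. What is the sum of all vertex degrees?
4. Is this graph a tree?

Count: 7 vertices, 7 edges.
Vertex 3 has neighbors [2], degree = 1.
Handshaking lemma: 2 * 7 = 14.
A tree on 7 vertices has 6 edges. This graph has 7 edges (1 extra). Not a tree.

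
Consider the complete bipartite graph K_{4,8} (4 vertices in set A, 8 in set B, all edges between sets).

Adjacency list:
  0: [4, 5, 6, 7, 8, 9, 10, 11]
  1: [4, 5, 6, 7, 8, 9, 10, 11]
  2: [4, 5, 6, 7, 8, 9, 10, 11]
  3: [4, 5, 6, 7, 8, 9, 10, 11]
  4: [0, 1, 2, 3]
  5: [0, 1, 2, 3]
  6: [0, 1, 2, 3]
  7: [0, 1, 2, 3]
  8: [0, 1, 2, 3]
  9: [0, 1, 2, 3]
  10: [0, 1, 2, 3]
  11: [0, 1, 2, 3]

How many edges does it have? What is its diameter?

K_{4,8} has 4 * 8 = 32 edges.
Any vertex reaches any opposite-side vertex in 1 step; same-side vertices reach in 2 steps via any opposite-side vertex.
Diameter = 2.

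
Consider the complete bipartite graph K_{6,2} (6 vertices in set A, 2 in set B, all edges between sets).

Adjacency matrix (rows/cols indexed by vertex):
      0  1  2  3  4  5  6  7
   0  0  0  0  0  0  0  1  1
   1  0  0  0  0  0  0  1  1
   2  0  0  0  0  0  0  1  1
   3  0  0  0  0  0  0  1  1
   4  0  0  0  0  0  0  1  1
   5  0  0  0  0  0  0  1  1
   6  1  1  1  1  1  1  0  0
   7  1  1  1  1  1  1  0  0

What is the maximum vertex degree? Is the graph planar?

Set-A vertices have degree 2; set-B vertices have degree 6. Maximum degree = max(6,2) = 6.
min(6,2) <= 2, so K_{6,2} avoids a K_{3,3} subdivision and is planar.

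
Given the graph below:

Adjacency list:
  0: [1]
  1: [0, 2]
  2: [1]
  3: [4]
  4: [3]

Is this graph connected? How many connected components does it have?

Checking connectivity: the graph has 2 connected component(s).
Components: [[0, 1, 2], [3, 4]]. The graph is NOT connected.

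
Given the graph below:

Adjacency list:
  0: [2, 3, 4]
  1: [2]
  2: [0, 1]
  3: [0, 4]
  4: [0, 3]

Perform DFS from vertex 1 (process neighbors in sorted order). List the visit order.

DFS from vertex 1 (neighbors processed in ascending order):
Visit order: 1, 2, 0, 3, 4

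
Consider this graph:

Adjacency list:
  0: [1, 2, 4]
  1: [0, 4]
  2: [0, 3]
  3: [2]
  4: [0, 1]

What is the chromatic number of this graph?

The graph has a maximum clique of size 3 (lower bound on chromatic number).
A valid 3-coloring: {0: 0, 1: 1, 2: 1, 3: 0, 4: 2}.
Chromatic number = 3.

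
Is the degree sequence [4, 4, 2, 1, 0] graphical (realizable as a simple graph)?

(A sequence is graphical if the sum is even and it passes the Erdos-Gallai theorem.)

Sum of degrees = 11. Sum is odd, so the sequence is NOT graphical.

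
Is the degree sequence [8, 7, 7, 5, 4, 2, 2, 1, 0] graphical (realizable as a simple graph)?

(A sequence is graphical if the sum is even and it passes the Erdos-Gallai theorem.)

Sum of degrees = 36. Sum is even but fails Erdos-Gallai. The sequence is NOT graphical.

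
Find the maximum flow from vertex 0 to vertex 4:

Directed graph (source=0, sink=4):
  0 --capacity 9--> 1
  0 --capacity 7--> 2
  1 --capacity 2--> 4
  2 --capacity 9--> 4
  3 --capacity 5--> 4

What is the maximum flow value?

Computing max flow:
  Flow on (0->1): 2/9
  Flow on (0->2): 7/7
  Flow on (1->4): 2/2
  Flow on (2->4): 7/9
Maximum flow = 9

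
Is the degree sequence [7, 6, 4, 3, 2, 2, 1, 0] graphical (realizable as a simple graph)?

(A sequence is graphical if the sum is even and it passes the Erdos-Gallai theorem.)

Sum of degrees = 25. Sum is odd, so the sequence is NOT graphical.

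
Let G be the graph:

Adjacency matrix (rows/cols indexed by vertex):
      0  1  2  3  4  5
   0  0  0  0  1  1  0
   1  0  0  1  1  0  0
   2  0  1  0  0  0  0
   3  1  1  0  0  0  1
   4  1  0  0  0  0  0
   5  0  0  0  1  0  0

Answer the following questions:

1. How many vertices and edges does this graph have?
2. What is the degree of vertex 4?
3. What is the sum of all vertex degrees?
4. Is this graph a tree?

Count: 6 vertices, 5 edges.
Vertex 4 has neighbors [0], degree = 1.
Handshaking lemma: 2 * 5 = 10.
A graph is a tree iff it is connected and has exactly n-1 edges. This graph is connected (all 6 vertices in one component) and has 6-1 = 5 edges. It is a tree.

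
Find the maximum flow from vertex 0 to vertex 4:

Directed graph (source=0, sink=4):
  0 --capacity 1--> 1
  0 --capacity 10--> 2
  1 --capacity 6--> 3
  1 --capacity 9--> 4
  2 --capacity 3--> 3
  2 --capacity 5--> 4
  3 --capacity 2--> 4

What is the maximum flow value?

Computing max flow:
  Flow on (0->1): 1/1
  Flow on (0->2): 7/10
  Flow on (1->4): 1/9
  Flow on (2->3): 2/3
  Flow on (2->4): 5/5
  Flow on (3->4): 2/2
Maximum flow = 8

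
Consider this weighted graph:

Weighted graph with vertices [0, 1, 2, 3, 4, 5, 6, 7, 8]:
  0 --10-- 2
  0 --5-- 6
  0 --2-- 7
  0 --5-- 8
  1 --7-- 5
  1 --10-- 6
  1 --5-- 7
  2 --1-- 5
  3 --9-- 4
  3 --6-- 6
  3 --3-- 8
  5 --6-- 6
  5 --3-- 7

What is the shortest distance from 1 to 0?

Using Dijkstra's algorithm from vertex 1:
Shortest path: 1 -> 7 -> 0
Total weight: 5 + 2 = 7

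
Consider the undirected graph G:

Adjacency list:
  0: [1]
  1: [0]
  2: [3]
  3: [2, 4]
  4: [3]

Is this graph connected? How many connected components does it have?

Checking connectivity: the graph has 2 connected component(s).
Components: [[0, 1], [2, 3, 4]]. The graph is NOT connected.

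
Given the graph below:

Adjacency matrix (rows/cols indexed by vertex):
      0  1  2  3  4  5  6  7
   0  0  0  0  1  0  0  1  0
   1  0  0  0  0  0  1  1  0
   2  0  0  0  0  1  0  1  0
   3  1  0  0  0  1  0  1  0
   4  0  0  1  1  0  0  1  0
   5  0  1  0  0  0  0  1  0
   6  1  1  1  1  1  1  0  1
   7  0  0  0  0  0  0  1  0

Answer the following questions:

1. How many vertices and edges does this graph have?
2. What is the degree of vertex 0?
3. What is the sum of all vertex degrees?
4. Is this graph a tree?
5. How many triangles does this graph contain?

Count: 8 vertices, 11 edges.
Vertex 0 has neighbors [3, 6], degree = 2.
Handshaking lemma: 2 * 11 = 22.
A tree on 8 vertices has 7 edges. This graph has 11 edges (4 extra). Not a tree.
Number of triangles = 4.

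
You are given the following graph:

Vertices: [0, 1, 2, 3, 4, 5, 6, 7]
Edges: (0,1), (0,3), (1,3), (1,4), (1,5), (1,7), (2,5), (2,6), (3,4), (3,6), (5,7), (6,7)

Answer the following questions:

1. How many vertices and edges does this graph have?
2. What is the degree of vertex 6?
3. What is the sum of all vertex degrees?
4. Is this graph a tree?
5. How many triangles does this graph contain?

Count: 8 vertices, 12 edges.
Vertex 6 has neighbors [2, 3, 7], degree = 3.
Handshaking lemma: 2 * 12 = 24.
A tree on 8 vertices has 7 edges. This graph has 12 edges (5 extra). Not a tree.
Number of triangles = 3.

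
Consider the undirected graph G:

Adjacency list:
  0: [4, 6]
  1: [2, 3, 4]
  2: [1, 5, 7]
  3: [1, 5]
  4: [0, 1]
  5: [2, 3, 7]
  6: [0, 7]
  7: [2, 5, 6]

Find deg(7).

Vertex 7 has neighbors [2, 5, 6], so deg(7) = 3.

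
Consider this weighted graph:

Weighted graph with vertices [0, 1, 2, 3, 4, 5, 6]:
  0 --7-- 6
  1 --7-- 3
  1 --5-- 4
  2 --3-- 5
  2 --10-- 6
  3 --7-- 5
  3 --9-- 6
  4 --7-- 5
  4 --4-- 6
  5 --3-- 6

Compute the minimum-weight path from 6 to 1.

Using Dijkstra's algorithm from vertex 6:
Shortest path: 6 -> 4 -> 1
Total weight: 4 + 5 = 9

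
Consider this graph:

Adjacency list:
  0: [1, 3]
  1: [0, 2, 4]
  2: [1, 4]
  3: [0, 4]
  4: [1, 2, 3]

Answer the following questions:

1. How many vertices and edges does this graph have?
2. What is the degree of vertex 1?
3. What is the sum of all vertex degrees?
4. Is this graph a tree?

Count: 5 vertices, 6 edges.
Vertex 1 has neighbors [0, 2, 4], degree = 3.
Handshaking lemma: 2 * 6 = 12.
A tree on 5 vertices has 4 edges. This graph has 6 edges (2 extra). Not a tree.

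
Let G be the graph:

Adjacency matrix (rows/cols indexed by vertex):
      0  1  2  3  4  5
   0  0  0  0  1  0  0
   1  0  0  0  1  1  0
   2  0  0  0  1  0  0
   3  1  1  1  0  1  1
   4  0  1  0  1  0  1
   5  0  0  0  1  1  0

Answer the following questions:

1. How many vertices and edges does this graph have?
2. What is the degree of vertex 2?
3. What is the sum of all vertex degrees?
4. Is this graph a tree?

Count: 6 vertices, 7 edges.
Vertex 2 has neighbors [3], degree = 1.
Handshaking lemma: 2 * 7 = 14.
A tree on 6 vertices has 5 edges. This graph has 7 edges (2 extra). Not a tree.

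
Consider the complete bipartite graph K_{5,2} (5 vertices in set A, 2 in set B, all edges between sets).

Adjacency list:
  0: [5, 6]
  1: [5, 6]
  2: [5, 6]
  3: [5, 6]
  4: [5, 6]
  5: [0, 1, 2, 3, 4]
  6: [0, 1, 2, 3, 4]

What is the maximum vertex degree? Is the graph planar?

Set-A vertices have degree 2; set-B vertices have degree 5. Maximum degree = max(5,2) = 5.
min(5,2) <= 2, so K_{5,2} avoids a K_{3,3} subdivision and is planar.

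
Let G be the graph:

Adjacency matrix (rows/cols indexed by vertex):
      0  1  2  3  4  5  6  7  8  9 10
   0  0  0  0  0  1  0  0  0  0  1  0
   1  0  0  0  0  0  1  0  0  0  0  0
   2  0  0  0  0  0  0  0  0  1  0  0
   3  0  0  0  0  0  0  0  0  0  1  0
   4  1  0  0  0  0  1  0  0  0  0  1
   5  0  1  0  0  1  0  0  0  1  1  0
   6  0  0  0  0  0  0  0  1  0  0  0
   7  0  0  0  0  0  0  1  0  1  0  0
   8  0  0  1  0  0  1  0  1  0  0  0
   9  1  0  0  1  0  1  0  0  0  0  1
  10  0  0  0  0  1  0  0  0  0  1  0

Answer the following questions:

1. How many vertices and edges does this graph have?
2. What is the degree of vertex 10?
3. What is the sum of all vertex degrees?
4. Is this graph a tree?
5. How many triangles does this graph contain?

Count: 11 vertices, 12 edges.
Vertex 10 has neighbors [4, 9], degree = 2.
Handshaking lemma: 2 * 12 = 24.
A tree on 11 vertices has 10 edges. This graph has 12 edges (2 extra). Not a tree.
Number of triangles = 0.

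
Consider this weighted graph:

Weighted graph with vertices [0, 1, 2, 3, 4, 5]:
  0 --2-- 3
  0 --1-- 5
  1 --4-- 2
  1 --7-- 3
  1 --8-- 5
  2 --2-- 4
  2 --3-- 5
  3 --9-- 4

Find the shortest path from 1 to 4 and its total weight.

Using Dijkstra's algorithm from vertex 1:
Shortest path: 1 -> 2 -> 4
Total weight: 4 + 2 = 6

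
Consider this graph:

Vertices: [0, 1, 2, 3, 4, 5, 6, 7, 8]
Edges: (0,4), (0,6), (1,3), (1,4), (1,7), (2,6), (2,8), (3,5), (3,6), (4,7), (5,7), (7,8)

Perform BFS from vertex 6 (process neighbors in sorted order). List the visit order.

BFS from vertex 6 (neighbors processed in ascending order):
Visit order: 6, 0, 2, 3, 4, 8, 1, 5, 7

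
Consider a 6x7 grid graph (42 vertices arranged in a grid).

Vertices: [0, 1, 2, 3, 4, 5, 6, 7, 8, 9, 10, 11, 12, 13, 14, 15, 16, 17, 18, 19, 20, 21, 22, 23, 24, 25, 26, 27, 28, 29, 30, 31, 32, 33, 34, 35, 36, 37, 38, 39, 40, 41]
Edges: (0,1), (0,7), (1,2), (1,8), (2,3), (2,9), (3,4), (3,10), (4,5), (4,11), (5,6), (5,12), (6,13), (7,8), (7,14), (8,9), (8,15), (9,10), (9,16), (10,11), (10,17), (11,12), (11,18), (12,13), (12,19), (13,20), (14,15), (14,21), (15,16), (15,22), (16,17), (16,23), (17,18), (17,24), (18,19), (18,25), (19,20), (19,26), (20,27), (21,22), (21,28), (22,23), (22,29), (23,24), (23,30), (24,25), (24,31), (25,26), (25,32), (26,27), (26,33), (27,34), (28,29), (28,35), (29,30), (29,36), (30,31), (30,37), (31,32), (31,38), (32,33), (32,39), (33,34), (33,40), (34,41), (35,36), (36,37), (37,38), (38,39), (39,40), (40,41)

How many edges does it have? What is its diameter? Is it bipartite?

A 6x7 grid has 35 vertical edges and 36 horizontal edges.
Total edges = 35 + 36 = 71.
Diameter = (6-1) + (7-1) = 11 (corner to opposite corner).
Grid graphs are bipartite (checkerboard coloring).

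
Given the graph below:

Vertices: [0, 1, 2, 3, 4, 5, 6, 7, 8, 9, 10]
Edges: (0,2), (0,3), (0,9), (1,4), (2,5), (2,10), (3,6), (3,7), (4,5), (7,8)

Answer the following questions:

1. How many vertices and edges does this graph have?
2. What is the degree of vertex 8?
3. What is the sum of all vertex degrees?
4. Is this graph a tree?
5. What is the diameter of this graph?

Count: 11 vertices, 10 edges.
Vertex 8 has neighbors [7], degree = 1.
Handshaking lemma: 2 * 10 = 20.
A graph is a tree iff it is connected and has exactly n-1 edges. This graph is connected (all 11 vertices in one component) and has 11-1 = 10 edges. It is a tree.
Diameter (longest shortest path) = 7.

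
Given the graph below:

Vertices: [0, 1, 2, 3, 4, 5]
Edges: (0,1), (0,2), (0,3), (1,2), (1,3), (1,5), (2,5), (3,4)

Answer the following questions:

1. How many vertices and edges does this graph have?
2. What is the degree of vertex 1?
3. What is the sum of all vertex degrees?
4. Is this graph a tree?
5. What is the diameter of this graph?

Count: 6 vertices, 8 edges.
Vertex 1 has neighbors [0, 2, 3, 5], degree = 4.
Handshaking lemma: 2 * 8 = 16.
A tree on 6 vertices has 5 edges. This graph has 8 edges (3 extra). Not a tree.
Diameter (longest shortest path) = 3.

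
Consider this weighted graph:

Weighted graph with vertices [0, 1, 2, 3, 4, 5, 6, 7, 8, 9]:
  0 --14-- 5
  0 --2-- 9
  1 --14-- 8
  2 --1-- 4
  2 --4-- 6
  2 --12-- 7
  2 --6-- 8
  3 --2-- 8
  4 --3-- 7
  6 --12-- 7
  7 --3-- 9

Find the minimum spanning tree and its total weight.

Applying Kruskal's algorithm (sort edges by weight, add if no cycle):
  Add (2,4) w=1
  Add (0,9) w=2
  Add (3,8) w=2
  Add (4,7) w=3
  Add (7,9) w=3
  Add (2,6) w=4
  Add (2,8) w=6
  Skip (2,7) w=12 (creates cycle)
  Skip (6,7) w=12 (creates cycle)
  Add (0,5) w=14
  Add (1,8) w=14
MST weight = 49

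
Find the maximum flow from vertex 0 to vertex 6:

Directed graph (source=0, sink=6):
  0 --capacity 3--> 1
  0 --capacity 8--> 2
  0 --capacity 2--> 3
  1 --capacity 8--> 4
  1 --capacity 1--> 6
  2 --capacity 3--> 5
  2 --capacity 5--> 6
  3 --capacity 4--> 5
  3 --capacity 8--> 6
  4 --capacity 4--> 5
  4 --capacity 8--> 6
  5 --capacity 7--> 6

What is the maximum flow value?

Computing max flow:
  Flow on (0->1): 3/3
  Flow on (0->2): 8/8
  Flow on (0->3): 2/2
  Flow on (1->4): 2/8
  Flow on (1->6): 1/1
  Flow on (2->5): 3/3
  Flow on (2->6): 5/5
  Flow on (3->6): 2/8
  Flow on (4->6): 2/8
  Flow on (5->6): 3/7
Maximum flow = 13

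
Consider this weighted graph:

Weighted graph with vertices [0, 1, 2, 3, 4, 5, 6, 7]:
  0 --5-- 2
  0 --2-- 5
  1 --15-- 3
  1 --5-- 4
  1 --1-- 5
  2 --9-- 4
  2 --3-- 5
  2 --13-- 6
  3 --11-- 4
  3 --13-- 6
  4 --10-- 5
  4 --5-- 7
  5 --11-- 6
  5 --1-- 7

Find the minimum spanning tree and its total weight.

Applying Kruskal's algorithm (sort edges by weight, add if no cycle):
  Add (1,5) w=1
  Add (5,7) w=1
  Add (0,5) w=2
  Add (2,5) w=3
  Skip (0,2) w=5 (creates cycle)
  Add (1,4) w=5
  Skip (4,7) w=5 (creates cycle)
  Skip (2,4) w=9 (creates cycle)
  Skip (4,5) w=10 (creates cycle)
  Add (3,4) w=11
  Add (5,6) w=11
  Skip (2,6) w=13 (creates cycle)
  Skip (3,6) w=13 (creates cycle)
  Skip (1,3) w=15 (creates cycle)
MST weight = 34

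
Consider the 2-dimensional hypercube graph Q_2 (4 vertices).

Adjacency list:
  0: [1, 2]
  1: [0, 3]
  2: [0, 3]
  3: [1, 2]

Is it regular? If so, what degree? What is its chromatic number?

In Q_2, every vertex has exactly 2 neighbors (flip one of 2 bits), so it is 2-regular.
Q_2 is bipartite (partition by bit-parity), so chromatic number = 2.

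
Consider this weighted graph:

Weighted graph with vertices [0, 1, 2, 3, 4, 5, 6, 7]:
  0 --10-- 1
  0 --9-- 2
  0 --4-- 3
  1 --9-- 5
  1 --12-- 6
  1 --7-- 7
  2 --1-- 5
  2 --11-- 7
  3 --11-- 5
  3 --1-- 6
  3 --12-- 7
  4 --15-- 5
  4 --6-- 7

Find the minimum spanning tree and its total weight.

Applying Kruskal's algorithm (sort edges by weight, add if no cycle):
  Add (2,5) w=1
  Add (3,6) w=1
  Add (0,3) w=4
  Add (4,7) w=6
  Add (1,7) w=7
  Add (0,2) w=9
  Add (1,5) w=9
  Skip (0,1) w=10 (creates cycle)
  Skip (2,7) w=11 (creates cycle)
  Skip (3,5) w=11 (creates cycle)
  Skip (1,6) w=12 (creates cycle)
  Skip (3,7) w=12 (creates cycle)
  Skip (4,5) w=15 (creates cycle)
MST weight = 37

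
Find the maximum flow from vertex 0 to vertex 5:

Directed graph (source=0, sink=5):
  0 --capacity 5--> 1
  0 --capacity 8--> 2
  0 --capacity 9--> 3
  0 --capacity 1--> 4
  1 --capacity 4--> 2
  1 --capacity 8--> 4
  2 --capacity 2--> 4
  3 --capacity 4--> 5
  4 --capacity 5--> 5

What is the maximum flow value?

Computing max flow:
  Flow on (0->1): 2/5
  Flow on (0->2): 2/8
  Flow on (0->3): 4/9
  Flow on (0->4): 1/1
  Flow on (1->4): 2/8
  Flow on (2->4): 2/2
  Flow on (3->5): 4/4
  Flow on (4->5): 5/5
Maximum flow = 9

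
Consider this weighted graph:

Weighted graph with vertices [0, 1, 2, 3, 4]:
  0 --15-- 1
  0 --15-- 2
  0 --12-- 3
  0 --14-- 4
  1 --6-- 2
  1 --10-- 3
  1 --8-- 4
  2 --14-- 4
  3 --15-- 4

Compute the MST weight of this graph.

Applying Kruskal's algorithm (sort edges by weight, add if no cycle):
  Add (1,2) w=6
  Add (1,4) w=8
  Add (1,3) w=10
  Add (0,3) w=12
  Skip (0,4) w=14 (creates cycle)
  Skip (2,4) w=14 (creates cycle)
  Skip (0,2) w=15 (creates cycle)
  Skip (0,1) w=15 (creates cycle)
  Skip (3,4) w=15 (creates cycle)
MST weight = 36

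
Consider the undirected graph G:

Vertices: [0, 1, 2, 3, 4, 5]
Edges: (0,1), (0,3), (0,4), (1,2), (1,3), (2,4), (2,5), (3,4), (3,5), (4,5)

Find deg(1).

Vertex 1 has neighbors [0, 2, 3], so deg(1) = 3.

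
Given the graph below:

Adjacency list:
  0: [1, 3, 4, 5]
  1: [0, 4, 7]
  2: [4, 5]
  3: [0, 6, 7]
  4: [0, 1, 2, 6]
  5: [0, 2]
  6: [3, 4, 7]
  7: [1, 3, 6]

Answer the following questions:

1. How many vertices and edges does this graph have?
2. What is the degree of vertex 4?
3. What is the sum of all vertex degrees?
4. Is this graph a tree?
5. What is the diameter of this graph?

Count: 8 vertices, 12 edges.
Vertex 4 has neighbors [0, 1, 2, 6], degree = 4.
Handshaking lemma: 2 * 12 = 24.
A tree on 8 vertices has 7 edges. This graph has 12 edges (5 extra). Not a tree.
Diameter (longest shortest path) = 3.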